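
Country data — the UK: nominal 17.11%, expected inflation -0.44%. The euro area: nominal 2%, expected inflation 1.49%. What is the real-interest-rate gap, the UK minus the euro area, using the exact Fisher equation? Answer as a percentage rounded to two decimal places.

The UK: (1 + 0.1711)/(1 − 0.0044) − 1 = 17.62756%
The euro area: (1 + 0.0200)/(1 + 0.0149) − 1 = 0.50251%
Differential = 17.62756% − 0.50251% = 17.12505% → 17.13%.

17.13%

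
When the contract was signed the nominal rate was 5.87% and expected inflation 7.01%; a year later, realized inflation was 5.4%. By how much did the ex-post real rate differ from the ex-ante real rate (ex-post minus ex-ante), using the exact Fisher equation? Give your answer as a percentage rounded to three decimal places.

Ex-ante: (1 + 0.0587)/(1 + 0.0701) − 1 = -1.0653%
Ex-post: (1 + 0.0587)/(1 + 0.0540) − 1 = 0.4459%
Difference (ex-post − ex-ante) = 1.5112% → 1.511%.

1.511%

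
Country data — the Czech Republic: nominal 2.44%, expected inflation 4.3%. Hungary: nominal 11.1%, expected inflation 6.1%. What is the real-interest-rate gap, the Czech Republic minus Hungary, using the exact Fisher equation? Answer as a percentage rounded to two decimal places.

The Czech Republic: (1 + 0.0244)/(1 + 0.0430) − 1 = -1.7833%
Hungary: (1 + 0.1110)/(1 + 0.0610) − 1 = 4.7125%
Differential = -1.7833% − 4.7125% = -6.4959% → -6.50%.

-6.50%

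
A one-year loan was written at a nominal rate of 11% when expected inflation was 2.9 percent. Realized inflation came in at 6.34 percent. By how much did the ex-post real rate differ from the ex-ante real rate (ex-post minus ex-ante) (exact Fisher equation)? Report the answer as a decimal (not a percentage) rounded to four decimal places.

Ex-ante: (1 + 0.1100)/(1 + 0.0290) − 1 = 7.8717%
Ex-post: (1 + 0.1100)/(1 + 0.0634) − 1 = 4.3822%
Difference (ex-post − ex-ante) = -3.4895% → -0.0349.

-0.0349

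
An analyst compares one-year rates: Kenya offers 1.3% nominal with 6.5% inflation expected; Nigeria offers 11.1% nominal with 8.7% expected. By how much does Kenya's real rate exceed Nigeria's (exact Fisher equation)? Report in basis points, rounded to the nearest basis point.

Kenya: (1 + 0.0130)/(1 + 0.0650) − 1 = -4.8826%
Nigeria: (1 + 0.1110)/(1 + 0.0870) − 1 = 2.2079%
Differential = -4.8826% − 2.2079% = -7.0905% → -709 basis points.

-709 basis points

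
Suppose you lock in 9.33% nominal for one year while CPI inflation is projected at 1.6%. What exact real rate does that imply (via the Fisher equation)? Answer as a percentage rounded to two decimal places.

1 + r = 1.09330 / 1.01600 = 1.076083
r = 1.076083 − 1 = 7.6083%, i.e. 7.61%.

7.61%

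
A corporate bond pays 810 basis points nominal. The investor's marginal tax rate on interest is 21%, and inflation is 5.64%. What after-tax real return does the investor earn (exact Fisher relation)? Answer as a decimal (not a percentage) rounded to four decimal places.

0.0072

After-tax nominal return = 8.1% × (1 − 0.21) = 6.3990%.
1 + r = 1.06399 / 1.05640 = 1.007185
After-tax real rate = 1.007185 − 1 → 0.0072.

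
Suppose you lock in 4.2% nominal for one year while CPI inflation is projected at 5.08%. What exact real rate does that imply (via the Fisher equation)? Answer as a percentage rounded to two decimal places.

1 + r = 1.04200 / 1.05080 = 0.991625
r = 0.991625 − 1 = -0.8375%, i.e. -0.84%.

-0.84%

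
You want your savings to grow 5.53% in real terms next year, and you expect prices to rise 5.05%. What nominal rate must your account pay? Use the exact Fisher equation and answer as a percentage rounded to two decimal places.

10.86%

(1 + i) = (1 + r)(1 + π) = 1.05530 × 1.05050 = 1.10859265
i = 1.10859265 − 1, so the required nominal rate is 10.86%.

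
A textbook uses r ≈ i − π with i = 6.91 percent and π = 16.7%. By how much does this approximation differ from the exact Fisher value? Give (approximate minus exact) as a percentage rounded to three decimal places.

-1.401%

Approximate: r ≈ 6.910% − 16.700% = -9.7900%
Exact: (1 + 0.0691)/(1 + 0.1670) − 1 = -8.3890%
Error = -9.7900% − (-8.3890%) = -1.4010% → -1.401%.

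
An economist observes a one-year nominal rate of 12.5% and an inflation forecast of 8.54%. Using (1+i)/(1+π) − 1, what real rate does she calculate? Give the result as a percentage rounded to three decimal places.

By the Fisher equation, 1 + r = (1 + i)/(1 + π).
1 + r = 1.12500 / 1.08540 = 1.036484
r = 1.036484 − 1 = 3.6484%, i.e. 3.648%.

3.648%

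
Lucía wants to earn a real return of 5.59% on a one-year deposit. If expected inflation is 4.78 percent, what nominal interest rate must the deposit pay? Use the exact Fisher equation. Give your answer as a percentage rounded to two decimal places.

(1 + i) = (1 + r)(1 + π) = 1.05590 × 1.04780 = 1.10637202
i = 1.10637202 − 1, so the required nominal rate is 10.64%.

10.64%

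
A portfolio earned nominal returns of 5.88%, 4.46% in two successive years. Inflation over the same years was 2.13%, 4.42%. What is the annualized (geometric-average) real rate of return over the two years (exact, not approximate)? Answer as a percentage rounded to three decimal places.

1.839%

Compound the nominal returns: 1.0588 × 1.0446 = 1.10602248.
Compound inflation: 1.0213 × 1.0442 = 1.06644146.
Deflate: 1.10602248 / 1.06644146 = 1.03711504.
Annualized real rate = 1.03711504^(1/2) − 1 = 1.8388% → 1.839%.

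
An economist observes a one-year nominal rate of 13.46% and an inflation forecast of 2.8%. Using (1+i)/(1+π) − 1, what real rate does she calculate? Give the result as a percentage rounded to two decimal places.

10.37%

By the Fisher equation, 1 + r = (1 + i)/(1 + π).
1 + r = 1.13460 / 1.02800 = 1.103696
r = 1.103696 − 1 = 10.3696%, i.e. 10.37%.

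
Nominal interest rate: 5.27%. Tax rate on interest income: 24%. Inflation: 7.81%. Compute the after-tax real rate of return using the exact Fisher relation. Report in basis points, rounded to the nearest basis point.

-353 basis points

After-tax nominal return = 5.27% × (1 − 0.24) = 4.0052%.
1 + r = 1.040052 / 1.07810 = 0.964708
After-tax real rate = 0.964708 − 1 → -353 basis points.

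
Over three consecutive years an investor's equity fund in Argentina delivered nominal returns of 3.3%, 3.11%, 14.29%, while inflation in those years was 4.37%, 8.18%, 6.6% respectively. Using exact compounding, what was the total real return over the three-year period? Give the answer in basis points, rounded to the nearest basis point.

114 basis points

Nominal growth factor = 1.0330 × 1.0311 × 1.1429 = 1.217333
Price-level growth factor = 1.0437 × 1.0818 × 1.0660 = 1.203594
Real growth factor = 1.217333 / 1.203594 = 1.011415
Total real return = 1.011415 − 1 → 114 basis points.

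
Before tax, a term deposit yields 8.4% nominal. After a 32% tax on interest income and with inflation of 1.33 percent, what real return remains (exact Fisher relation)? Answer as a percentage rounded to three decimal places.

4.324%

After-tax nominal return = 8.4% × (1 − 0.32) = 5.7120%.
1 + r = 1.05712 / 1.01330 = 1.0432448
After-tax real rate = 1.0432448 − 1 → 4.324%.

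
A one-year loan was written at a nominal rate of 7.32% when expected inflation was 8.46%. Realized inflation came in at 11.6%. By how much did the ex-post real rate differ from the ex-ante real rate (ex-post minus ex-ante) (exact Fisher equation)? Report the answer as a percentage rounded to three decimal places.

Ex-ante: (1 + 0.0732)/(1 + 0.0846) − 1 = -1.0511%
Ex-post: (1 + 0.0732)/(1 + 0.1160) − 1 = -3.8351%
Difference (ex-post − ex-ante) = -2.7840% → -2.784%.

-2.784%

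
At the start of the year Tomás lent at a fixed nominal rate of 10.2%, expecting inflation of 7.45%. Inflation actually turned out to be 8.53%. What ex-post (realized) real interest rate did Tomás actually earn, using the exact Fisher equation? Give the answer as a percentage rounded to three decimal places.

1.539%

Ex-post: (1 + 0.1020)/(1 + 0.0853) − 1 = 1.5387%
So the realized real rate is 1.539%.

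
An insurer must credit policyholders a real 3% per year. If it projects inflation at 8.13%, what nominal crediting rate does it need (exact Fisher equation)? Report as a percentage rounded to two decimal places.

(1 + i) = (1 + r)(1 + π) = 1.03000 × 1.08130 = 1.113739
i = 1.113739 − 1, so the required nominal rate is 11.37%.

11.37%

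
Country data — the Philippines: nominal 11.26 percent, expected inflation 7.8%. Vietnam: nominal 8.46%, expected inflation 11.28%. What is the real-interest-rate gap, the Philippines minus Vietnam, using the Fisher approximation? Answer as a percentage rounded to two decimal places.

6.28%

The Philippines: 11.26% − 7.8% = 3.460%
Vietnam: 8.46% − 11.28% = -2.820%
Differential = 6.280% → 6.28%.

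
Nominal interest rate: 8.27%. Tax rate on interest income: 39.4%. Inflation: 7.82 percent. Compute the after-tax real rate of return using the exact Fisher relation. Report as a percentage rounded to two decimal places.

-2.60%

After-tax nominal return = 8.27% × (1 − 0.394) = 5.01162%.
1 + r = 1.0501162 / 1.07820 = 0.973953
After-tax real rate = 0.973953 − 1 → -2.60%.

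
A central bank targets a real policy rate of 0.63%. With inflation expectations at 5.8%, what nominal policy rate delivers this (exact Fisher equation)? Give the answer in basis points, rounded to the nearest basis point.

647 basis points

(1 + i) = (1 + r)(1 + π) = 1.00630 × 1.05800 = 1.0646654
i = 1.0646654 − 1, so the required nominal rate is 647 basis points.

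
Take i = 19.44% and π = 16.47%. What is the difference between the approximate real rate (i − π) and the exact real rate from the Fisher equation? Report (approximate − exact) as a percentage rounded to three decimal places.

Approximate: r ≈ 19.440% − 16.470% = 2.9700%
Exact: (1 + 0.1944)/(1 + 0.1647) − 1 = 2.5500%
Error = 2.9700% − 2.5500% = 0.4200% → 0.420%.

0.420%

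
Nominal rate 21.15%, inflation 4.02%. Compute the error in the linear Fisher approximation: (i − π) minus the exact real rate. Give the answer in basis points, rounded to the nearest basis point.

66 basis points

Approximate: r ≈ 21.150% − 4.020% = 17.1300%
Exact: (1 + 0.2115)/(1 + 0.0402) − 1 = 16.4680%
Error = 17.1300% − 16.4680% = 0.6620% → 66 basis points.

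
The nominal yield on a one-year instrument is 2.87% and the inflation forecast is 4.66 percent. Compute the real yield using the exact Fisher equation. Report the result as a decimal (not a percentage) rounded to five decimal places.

1 + r = 1.02870 / 1.04660 = 0.982897
r = 0.982897 − 1 = -1.7103%, i.e. -0.01710.

-0.01710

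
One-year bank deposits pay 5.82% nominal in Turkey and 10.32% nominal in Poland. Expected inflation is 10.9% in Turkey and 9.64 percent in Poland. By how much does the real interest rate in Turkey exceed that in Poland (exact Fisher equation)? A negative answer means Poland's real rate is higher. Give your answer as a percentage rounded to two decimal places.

-5.20%

Turkey: (1 + 0.0582)/(1 + 0.1090) − 1 = -4.5807%
Poland: (1 + 0.1032)/(1 + 0.0964) − 1 = 0.6202%
Differential = -4.5807% − 0.6202% = -5.2009% → -5.20%.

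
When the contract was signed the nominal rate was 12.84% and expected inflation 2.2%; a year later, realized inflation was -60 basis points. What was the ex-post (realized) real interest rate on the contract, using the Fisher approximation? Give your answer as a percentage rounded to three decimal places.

13.440%

Ex-post: 12.84% − (-0.6%) = 13.440%
So the realized real rate is 13.440%.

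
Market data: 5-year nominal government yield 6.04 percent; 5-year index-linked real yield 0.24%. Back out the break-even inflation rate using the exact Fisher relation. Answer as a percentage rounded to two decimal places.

5.79%

(1 + π) = (1 + i)/(1 + r) = 1.06040 / 1.00240 = 1.057861
Break-even inflation = 1.057861 − 1 → 5.79%.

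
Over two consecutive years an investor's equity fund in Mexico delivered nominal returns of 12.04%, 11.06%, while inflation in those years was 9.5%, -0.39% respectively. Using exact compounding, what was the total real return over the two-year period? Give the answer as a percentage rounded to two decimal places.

Compound the nominal returns: 1.1204 × 1.1106 = 1.244316.
Compound inflation: 1.0950 × 0.9961 = 1.090730.
Deflate: 1.244316 / 1.090730 = 1.140811.
Total real return = 1.140811 − 1 → 14.08%.

14.08%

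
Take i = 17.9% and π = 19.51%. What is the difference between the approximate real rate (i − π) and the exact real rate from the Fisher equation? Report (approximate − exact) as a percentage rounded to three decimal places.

-0.263%

Approximate: r ≈ 17.900% − 19.510% = -1.6100%
Exact: (1 + 0.1790)/(1 + 0.1951) − 1 = -1.3472%
Error = -1.6100% − (-1.3472%) = -0.2628% → -0.263%.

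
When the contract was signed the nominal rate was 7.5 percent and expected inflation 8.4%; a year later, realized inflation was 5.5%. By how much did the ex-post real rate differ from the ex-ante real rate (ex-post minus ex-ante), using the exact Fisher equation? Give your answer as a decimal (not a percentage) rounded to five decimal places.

0.02726

Ex-ante: (1 + 0.0750)/(1 + 0.0840) − 1 = -0.8303%
Ex-post: (1 + 0.0750)/(1 + 0.0550) − 1 = 1.8957%
Difference (ex-post − ex-ante) = 2.7260% → 0.02726.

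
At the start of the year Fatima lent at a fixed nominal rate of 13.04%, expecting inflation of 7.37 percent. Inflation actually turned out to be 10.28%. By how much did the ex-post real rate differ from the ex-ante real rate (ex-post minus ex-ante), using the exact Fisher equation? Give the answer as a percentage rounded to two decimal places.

-2.78%

Ex-ante: (1 + 0.1304)/(1 + 0.0737) − 1 = 5.2808%
Ex-post: (1 + 0.1304)/(1 + 0.1028) − 1 = 2.5027%
Difference (ex-post − ex-ante) = -2.7781% → -2.78%.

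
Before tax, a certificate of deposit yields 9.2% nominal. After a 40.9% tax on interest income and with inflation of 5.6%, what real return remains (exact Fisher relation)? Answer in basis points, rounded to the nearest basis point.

-15 basis points

After-tax nominal return = 9.2% × (1 − 0.409) = 5.4372%.
1 + r = 1.054372 / 1.05600 = 0.998458
After-tax real rate = 0.998458 − 1 → -15 basis points.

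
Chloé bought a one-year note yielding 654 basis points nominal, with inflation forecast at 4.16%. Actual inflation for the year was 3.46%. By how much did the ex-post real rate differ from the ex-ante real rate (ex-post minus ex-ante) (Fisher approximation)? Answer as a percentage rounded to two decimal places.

Ex-ante: 6.54% − 4.16% = 2.380%
Ex-post: 6.54% − 3.46% = 3.080%
Difference (ex-post − ex-ante) = 0.7000% → 0.70%.

0.70%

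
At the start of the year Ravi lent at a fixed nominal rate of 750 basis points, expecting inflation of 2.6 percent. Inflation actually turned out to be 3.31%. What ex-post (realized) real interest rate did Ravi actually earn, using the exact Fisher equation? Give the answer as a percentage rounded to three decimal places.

4.056%

Ex-post: (1 + 0.0750)/(1 + 0.0331) − 1 = 4.0558%
So the realized real rate is 4.056%.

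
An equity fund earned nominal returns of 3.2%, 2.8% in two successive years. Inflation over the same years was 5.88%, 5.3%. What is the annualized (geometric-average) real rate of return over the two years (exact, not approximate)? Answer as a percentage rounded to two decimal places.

Compound the nominal returns: 1.0320 × 1.0280 = 1.06089600.
Compound inflation: 1.0588 × 1.0530 = 1.11491640.
Deflate: 1.06089600 / 1.11491640 = 0.95154758.
Annualized real rate = 0.95154758^(1/2) − 1 = -2.4527% → -2.45%.

-2.45%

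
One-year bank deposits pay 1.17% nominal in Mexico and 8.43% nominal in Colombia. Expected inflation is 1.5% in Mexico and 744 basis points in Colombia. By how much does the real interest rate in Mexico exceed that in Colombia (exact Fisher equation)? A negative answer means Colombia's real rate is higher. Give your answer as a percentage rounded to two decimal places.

Mexico: (1 + 0.0117)/(1 + 0.0150) − 1 = -0.3251%
Colombia: (1 + 0.0843)/(1 + 0.0744) − 1 = 0.9214%
Differential = -0.3251% − 0.9214% = -1.2466% → -1.25%.

-1.25%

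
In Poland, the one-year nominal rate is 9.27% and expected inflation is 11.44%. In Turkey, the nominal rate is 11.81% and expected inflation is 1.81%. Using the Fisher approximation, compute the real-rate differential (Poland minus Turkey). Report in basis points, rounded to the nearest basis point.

-1217 basis points

Poland: 9.27% − 11.44% = -2.170%
Turkey: 11.81% − 1.81% = 10.000%
Differential = -12.170% → -1217 basis points.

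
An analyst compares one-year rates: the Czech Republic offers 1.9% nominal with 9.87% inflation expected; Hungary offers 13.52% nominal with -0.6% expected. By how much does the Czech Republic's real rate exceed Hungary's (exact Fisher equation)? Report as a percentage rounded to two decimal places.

The Czech Republic: (1 + 0.0190)/(1 + 0.0987) − 1 = -7.2540%
Hungary: (1 + 0.1352)/(1 − 0.0060) − 1 = 14.2052%
Differential = -7.2540% − 14.2052% = -21.4593% → -21.46%.

-21.46%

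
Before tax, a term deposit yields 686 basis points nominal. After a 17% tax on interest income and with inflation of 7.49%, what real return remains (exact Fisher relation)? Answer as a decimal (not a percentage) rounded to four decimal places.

-0.0167

After-tax nominal return = 6.86% × (1 − 0.17) = 5.6938%.
1 + r = 1.056938 / 1.07490 = 0.983290
After-tax real rate = 0.983290 − 1 → -0.0167.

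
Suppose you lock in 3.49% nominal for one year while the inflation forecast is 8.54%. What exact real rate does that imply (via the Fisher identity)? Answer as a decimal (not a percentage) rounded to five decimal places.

By the Fisher identity, 1 + r = (1 + i)/(1 + π).
1 + r = 1.03490 / 1.08540 = 0.953473
r = 0.953473 − 1 = -4.6527%, i.e. -0.04653.

-0.04653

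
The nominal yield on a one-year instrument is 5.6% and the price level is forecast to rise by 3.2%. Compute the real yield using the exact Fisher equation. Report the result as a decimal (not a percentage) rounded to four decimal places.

0.0233

By the Fisher identity, 1 + r = (1 + i)/(1 + π).
1 + r = 1.05600 / 1.03200 = 1.023256
r = 1.023256 − 1 = 2.3256%, i.e. 0.0233.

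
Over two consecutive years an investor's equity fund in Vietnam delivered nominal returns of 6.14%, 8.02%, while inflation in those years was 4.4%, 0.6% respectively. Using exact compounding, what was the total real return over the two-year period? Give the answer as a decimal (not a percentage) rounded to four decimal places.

0.0917

Compound the nominal returns: 1.0614 × 1.0802 = 1.146524.
Compound inflation: 1.0440 × 1.0060 = 1.050264.
Deflate: 1.146524 / 1.050264 = 1.091653.
Total real return = 1.091653 − 1 → 0.0917.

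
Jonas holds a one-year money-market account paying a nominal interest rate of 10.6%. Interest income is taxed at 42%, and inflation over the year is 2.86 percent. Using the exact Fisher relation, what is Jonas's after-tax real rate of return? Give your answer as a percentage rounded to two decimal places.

After-tax nominal return = 10.6% × (1 − 0.42) = 6.1480%.
1 + r = 1.06148 / 1.02860 = 1.031966
After-tax real rate = 1.031966 − 1 → 3.20%.

3.20%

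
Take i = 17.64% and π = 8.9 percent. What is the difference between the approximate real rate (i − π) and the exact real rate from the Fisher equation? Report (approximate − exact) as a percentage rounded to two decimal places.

0.71%

Approximate: r ≈ 17.640% − 8.900% = 8.7400%
Exact: (1 + 0.1764)/(1 + 0.0890) − 1 = 8.0257%
Error = 8.7400% − 8.0257% = 0.7143% → 0.71%.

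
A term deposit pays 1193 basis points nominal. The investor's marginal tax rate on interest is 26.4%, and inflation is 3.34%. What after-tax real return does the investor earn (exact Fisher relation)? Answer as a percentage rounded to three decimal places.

After-tax nominal return = 11.93% × (1 − 0.264) = 8.78048%.
1 + r = 1.0878048 / 1.03340 = 1.052646
After-tax real rate = 1.052646 − 1 → 5.265%.

5.265%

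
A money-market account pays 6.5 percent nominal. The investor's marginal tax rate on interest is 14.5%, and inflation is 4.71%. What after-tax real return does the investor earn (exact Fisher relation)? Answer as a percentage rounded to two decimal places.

After-tax nominal return = 6.5% × (1 − 0.145) = 5.5575%.
1 + r = 1.055575 / 1.04710 = 1.008094
After-tax real rate = 1.008094 − 1 → 0.81%.

0.81%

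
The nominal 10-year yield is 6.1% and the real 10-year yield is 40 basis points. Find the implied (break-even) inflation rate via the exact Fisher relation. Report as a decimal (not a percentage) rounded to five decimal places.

(1 + π) = (1 + i)/(1 + r) = 1.06100 / 1.00400 = 1.056773
Break-even inflation = 1.056773 − 1 → 0.05677.

0.05677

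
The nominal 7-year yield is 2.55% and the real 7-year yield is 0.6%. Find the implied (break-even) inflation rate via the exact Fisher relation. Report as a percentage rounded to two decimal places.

1.94%

(1 + π) = (1 + i)/(1 + r) = 1.02550 / 1.00600 = 1.019384
Break-even inflation = 1.019384 − 1 → 1.94%.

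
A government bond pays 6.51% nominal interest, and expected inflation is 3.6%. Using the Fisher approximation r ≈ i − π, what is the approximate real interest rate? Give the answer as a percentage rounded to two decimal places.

r ≈ i − π = 6.51% − 3.6% = 2.91%.

2.91%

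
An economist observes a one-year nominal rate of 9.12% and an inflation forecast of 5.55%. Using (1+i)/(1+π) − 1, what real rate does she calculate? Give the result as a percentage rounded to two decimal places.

3.38%

1 + r = 1.09120 / 1.05550 = 1.033823
r = 1.033823 − 1 = 3.3823%, i.e. 3.38%.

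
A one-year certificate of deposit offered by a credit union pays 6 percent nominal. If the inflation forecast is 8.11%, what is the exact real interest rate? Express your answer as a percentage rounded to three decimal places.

-1.952%

1 + r = 1.06000 / 1.08110 = 0.980483
r = 0.980483 − 1 = -1.9517%, i.e. -1.952%.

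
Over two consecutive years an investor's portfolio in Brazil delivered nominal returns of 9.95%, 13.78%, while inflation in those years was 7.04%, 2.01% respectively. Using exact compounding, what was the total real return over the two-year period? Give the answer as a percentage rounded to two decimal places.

Compound the nominal returns: 1.0995 × 1.1378 = 1.251011.
Compound inflation: 1.0704 × 1.0201 = 1.091915.
Deflate: 1.251011 / 1.091915 = 1.145704.
Total real return = 1.145704 − 1 → 14.57%.

14.57%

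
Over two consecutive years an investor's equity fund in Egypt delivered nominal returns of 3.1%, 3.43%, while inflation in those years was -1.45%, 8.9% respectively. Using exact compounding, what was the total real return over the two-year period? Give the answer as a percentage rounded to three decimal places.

-0.638%

Nominal growth factor = 1.0310 × 1.0343 = 1.066363
Price-level growth factor = 0.9855 × 1.0890 = 1.073210
Real growth factor = 1.066363 / 1.073210 = 0.993621
Total real return = 0.993621 − 1 → -0.638%.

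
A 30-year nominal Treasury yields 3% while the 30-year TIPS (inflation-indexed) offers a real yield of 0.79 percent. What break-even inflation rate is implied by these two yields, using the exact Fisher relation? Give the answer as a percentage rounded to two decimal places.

(1 + π) = (1 + i)/(1 + r) = 1.03000 / 1.00790 = 1.021927
Break-even inflation = 1.021927 − 1 → 2.19%.

2.19%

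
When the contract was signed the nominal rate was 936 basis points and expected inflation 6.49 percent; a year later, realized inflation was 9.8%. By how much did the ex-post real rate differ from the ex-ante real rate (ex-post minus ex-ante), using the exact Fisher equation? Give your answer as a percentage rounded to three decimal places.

Ex-ante: (1 + 0.0936)/(1 + 0.0649) − 1 = 2.6951%
Ex-post: (1 + 0.0936)/(1 + 0.0980) − 1 = -0.4007%
Difference (ex-post − ex-ante) = -3.0958% → -3.096%.

-3.096%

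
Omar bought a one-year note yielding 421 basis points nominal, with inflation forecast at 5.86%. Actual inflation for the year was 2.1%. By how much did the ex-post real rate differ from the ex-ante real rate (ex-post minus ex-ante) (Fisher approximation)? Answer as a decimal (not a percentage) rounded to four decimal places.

0.0376

Ex-ante: 4.21% − 5.86% = -1.650%
Ex-post: 4.21% − 2.1% = 2.110%
Difference (ex-post − ex-ante) = 3.7600% → 0.0376.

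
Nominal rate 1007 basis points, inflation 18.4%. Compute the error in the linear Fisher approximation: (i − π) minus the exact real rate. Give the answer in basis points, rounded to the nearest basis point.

-129 basis points

Approximate: r ≈ 10.070% − 18.400% = -8.3300%
Exact: (1 + 0.1007)/(1 + 0.1840) − 1 = -7.0355%
Error = -8.3300% − (-7.0355%) = -1.2945% → -129 basis points.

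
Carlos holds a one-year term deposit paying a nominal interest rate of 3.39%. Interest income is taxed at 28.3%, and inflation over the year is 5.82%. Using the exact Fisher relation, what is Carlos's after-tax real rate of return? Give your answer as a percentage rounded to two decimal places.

-3.20%

After-tax nominal return = 3.39% × (1 − 0.283) = 2.43063%.
1 + r = 1.0243063 / 1.05820 = 0.967970
After-tax real rate = 0.967970 − 1 → -3.20%.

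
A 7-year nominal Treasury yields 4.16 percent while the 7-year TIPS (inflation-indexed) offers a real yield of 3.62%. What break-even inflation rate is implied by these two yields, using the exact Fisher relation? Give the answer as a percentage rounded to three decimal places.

0.521%

(1 + π) = (1 + i)/(1 + r) = 1.04160 / 1.03620 = 1.005211
Break-even inflation = 1.005211 − 1 → 0.521%.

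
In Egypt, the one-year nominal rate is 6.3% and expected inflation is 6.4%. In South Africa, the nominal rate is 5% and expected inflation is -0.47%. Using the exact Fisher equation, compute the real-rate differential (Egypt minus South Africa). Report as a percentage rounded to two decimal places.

Egypt: (1 + 0.0630)/(1 + 0.0640) − 1 = -0.0940%
South Africa: (1 + 0.0500)/(1 − 0.0047) − 1 = 5.4958%
Differential = -0.0940% − 5.4958% = -5.5898% → -5.59%.

-5.59%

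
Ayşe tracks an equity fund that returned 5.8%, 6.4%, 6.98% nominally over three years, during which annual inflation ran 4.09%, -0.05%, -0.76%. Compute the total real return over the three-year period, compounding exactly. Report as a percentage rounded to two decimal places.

16.64%

Compound the nominal returns: 1.0580 × 1.0640 × 1.0698 = 1.204287.
Compound inflation: 1.0409 × 0.9995 × 0.9924 = 1.032473.
Deflate: 1.204287 / 1.032473 = 1.166410.
Total real return = 1.166410 − 1 → 16.64%.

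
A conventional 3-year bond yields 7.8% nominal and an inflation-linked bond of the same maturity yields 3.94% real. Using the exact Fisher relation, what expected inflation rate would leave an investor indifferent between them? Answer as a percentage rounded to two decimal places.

3.71%

(1 + π) = (1 + i)/(1 + r) = 1.07800 / 1.03940 = 1.037137
Break-even inflation = 1.037137 − 1 → 3.71%.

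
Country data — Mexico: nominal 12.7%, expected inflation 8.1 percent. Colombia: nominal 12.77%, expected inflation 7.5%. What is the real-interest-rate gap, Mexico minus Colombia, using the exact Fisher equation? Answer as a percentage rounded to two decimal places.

-0.65%

Mexico: (1 + 0.1270)/(1 + 0.0810) − 1 = 4.2553%
Colombia: (1 + 0.1277)/(1 + 0.0750) − 1 = 4.9023%
Differential = 4.2553% − 4.9023% = -0.6470% → -0.65%.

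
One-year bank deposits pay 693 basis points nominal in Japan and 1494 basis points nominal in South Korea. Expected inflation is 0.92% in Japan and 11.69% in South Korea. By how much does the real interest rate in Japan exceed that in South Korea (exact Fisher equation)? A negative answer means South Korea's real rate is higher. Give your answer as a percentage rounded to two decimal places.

Japan: (1 + 0.0693)/(1 + 0.0092) − 1 = 5.9552%
South Korea: (1 + 0.1494)/(1 + 0.1169) − 1 = 2.9098%
Differential = 5.9552% − 2.9098% = 3.0454% → 3.05%.

3.05%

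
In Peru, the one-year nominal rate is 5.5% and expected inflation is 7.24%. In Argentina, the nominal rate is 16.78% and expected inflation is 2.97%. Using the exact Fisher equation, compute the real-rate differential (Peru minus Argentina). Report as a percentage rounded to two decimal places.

-15.03%

Peru: (1 + 0.0550)/(1 + 0.0724) − 1 = -1.6225%
Argentina: (1 + 0.1678)/(1 + 0.0297) − 1 = 13.4117%
Differential = -1.6225% − 13.4117% = -15.0342% → -15.03%.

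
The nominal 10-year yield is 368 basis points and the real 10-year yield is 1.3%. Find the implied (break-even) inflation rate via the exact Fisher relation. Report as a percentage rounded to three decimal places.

(1 + π) = (1 + i)/(1 + r) = 1.03680 / 1.01300 = 1.0234946
Break-even inflation = 1.0234946 − 1 → 2.349%.

2.349%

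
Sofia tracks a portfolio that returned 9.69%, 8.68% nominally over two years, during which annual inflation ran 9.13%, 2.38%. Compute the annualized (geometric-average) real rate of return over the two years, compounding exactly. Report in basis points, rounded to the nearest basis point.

329 basis points

Nominal growth factor = 1.0969 × 1.0868 = 1.19211092
Price-level growth factor = 1.0913 × 1.0238 = 1.11727294
Real growth factor = 1.19211092 / 1.11727294 = 1.06698272
Annualized real rate = 1.06698272^(1/2) − 1 = 3.2949% → 329 basis points.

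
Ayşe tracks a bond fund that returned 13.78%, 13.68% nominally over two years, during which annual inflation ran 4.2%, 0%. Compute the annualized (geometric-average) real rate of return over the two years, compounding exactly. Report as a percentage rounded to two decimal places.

11.41%

Nominal growth factor = 1.1378 × 1.1368 = 1.29345104
Price-level growth factor = 1.0420 × 1.0000 = 1.04200000
Real growth factor = 1.29345104 / 1.04200000 = 1.24131578
Annualized real rate = 1.24131578^(1/2) − 1 = 11.4144% → 11.41%.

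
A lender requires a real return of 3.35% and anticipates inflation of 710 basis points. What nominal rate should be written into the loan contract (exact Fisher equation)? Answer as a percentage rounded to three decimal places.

(1 + i) = (1 + r)(1 + π) = 1.03350 × 1.07100 = 1.1068785
i = 1.1068785 − 1, so the required nominal rate is 10.688%.

10.688%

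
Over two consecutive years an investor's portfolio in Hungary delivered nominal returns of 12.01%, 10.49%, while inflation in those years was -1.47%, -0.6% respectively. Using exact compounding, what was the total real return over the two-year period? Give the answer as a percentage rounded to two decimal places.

Compound the nominal returns: 1.1201 × 1.1049 = 1.237598.
Compound inflation: 0.9853 × 0.9940 = 0.979388.
Deflate: 1.237598 / 0.979388 = 1.263644.
Total real return = 1.263644 − 1 → 26.36%.

26.36%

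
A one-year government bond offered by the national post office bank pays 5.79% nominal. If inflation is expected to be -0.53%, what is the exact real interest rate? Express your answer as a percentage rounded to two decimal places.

By the Fisher equation, 1 + r = (1 + i)/(1 + π).
1 + r = 1.05790 / 0.99470 = 1.063537
r = 1.063537 − 1 = 6.3537%, i.e. 6.35%.

6.35%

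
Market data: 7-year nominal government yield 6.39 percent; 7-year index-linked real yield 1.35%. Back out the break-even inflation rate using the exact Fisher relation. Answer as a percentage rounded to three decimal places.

4.973%

(1 + π) = (1 + i)/(1 + r) = 1.06390 / 1.01350 = 1.049729
Break-even inflation = 1.049729 − 1 → 4.973%.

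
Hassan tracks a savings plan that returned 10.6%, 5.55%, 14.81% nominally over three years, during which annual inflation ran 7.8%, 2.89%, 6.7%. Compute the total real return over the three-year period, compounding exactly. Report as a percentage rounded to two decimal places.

Compound the nominal returns: 1.1060 × 1.0555 × 1.1481 = 1.340272.
Compound inflation: 1.0780 × 1.0289 × 1.0670 = 1.183468.
Deflate: 1.340272 / 1.183468 = 1.132496.
Total real return = 1.132496 − 1 → 13.25%.

13.25%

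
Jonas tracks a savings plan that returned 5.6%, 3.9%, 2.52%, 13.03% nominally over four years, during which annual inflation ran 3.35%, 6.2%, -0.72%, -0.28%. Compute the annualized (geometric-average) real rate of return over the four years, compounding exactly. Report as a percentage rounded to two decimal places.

4.00%

Nominal growth factor = 1.0560 × 1.0390 × 1.0252 × 1.1303 = 1.27139878
Price-level growth factor = 1.0335 × 1.0620 × 0.9928 × 0.9972 = 1.08662336
Real growth factor = 1.27139878 / 1.08662336 = 1.17004551
Annualized real rate = 1.17004551^(1/4) − 1 = 4.0042% → 4.00%.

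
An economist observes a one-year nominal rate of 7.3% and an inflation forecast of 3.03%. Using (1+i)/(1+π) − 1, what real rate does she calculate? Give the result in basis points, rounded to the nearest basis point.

By the Fisher equation, 1 + r = (1 + i)/(1 + π).
1 + r = 1.07300 / 1.03030 = 1.041444
r = 1.041444 − 1 = 4.1444%, i.e. 414 basis points.

414 basis points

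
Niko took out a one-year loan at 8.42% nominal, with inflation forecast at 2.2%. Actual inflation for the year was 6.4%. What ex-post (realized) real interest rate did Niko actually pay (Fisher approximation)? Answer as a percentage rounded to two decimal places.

Ex-post: 8.42% − 6.4% = 2.020%
So the realized real rate is 2.02%.

2.02%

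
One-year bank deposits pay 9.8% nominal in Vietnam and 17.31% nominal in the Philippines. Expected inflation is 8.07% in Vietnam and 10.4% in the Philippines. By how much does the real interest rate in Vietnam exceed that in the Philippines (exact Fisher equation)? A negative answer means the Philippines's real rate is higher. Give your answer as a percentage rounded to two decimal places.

-4.66%

Vietnam: (1 + 0.0980)/(1 + 0.0807) − 1 = 1.6008%
The Philippines: (1 + 0.1731)/(1 + 0.1040) − 1 = 6.2591%
Differential = 1.6008% − 6.2591% = -4.6582% → -4.66%.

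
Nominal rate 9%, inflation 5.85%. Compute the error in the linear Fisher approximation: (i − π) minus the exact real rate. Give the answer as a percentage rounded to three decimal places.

0.174%

Approximate: r ≈ 9.000% − 5.850% = 3.1500%
Exact: (1 + 0.0900)/(1 + 0.0585) − 1 = 2.9759%
Error = 3.1500% − 2.9759% = 0.1741% → 0.174%.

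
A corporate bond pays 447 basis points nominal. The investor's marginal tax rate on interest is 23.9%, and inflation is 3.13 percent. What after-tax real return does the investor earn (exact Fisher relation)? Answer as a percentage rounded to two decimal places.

0.26%

After-tax nominal return = 4.47% × (1 − 0.239) = 3.40167%.
1 + r = 1.0340167 / 1.03130 = 1.002634
After-tax real rate = 1.002634 − 1 → 0.26%.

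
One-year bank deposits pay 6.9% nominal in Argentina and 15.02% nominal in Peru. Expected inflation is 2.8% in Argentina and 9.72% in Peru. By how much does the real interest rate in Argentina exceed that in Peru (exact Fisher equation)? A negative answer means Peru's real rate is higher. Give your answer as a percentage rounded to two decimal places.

-0.84%

Argentina: (1 + 0.0690)/(1 + 0.0280) − 1 = 3.9883%
Peru: (1 + 0.1502)/(1 + 0.0972) − 1 = 4.8305%
Differential = 3.9883% − 4.8305% = -0.8422% → -0.84%.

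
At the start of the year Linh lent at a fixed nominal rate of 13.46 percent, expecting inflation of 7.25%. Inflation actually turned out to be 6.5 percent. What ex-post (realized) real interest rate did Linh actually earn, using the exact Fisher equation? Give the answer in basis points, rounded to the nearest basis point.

Ex-post: (1 + 0.1346)/(1 + 0.0650) − 1 = 6.5352%
So the realized real rate is 654 basis points.

654 basis points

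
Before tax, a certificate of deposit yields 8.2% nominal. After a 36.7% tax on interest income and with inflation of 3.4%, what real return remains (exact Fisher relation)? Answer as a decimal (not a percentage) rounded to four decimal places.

After-tax nominal return = 8.2% × (1 − 0.367) = 5.1906%.
1 + r = 1.051906 / 1.03400 = 1.017317
After-tax real rate = 1.017317 − 1 → 0.0173.

0.0173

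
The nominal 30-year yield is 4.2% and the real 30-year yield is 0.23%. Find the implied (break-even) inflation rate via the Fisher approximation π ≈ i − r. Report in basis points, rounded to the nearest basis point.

π ≈ i − r = 4.2% − 0.23% → 397 basis points.

397 basis points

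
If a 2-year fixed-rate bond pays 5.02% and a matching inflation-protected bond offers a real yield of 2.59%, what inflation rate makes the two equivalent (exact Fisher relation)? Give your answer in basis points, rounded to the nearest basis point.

(1 + π) = (1 + i)/(1 + r) = 1.05020 / 1.02590 = 1.023687
Break-even inflation = 1.023687 − 1 → 237 basis points.

237 basis points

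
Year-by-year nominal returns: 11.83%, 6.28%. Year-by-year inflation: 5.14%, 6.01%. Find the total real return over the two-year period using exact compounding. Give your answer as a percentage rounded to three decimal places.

Nominal growth factor = 1.1183 × 1.0628 = 1.188529
Price-level growth factor = 1.0514 × 1.0601 = 1.114589
Real growth factor = 1.188529 / 1.114589 = 1.066338
Total real return = 1.066338 − 1 → 6.634%.

6.634%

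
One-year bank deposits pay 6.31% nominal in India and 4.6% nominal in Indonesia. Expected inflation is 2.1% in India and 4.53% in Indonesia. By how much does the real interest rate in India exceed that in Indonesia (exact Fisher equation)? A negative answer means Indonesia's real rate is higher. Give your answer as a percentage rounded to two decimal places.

4.06%

India: (1 + 0.0631)/(1 + 0.0210) − 1 = 4.1234%
Indonesia: (1 + 0.0460)/(1 + 0.0453) − 1 = 0.0670%
Differential = 4.1234% − 0.0670% = 4.0564% → 4.06%.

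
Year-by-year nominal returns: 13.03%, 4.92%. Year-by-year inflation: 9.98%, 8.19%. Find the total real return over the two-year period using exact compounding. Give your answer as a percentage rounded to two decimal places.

Nominal growth factor = 1.1303 × 1.0492 = 1.185911
Price-level growth factor = 1.0998 × 1.0819 = 1.189874
Real growth factor = 1.185911 / 1.189874 = 0.996670
Total real return = 0.996670 − 1 → -0.33%.

-0.33%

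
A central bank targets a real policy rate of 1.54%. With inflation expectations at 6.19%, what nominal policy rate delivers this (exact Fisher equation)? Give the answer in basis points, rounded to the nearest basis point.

(1 + i) = (1 + r)(1 + π) = 1.01540 × 1.06190 = 1.07825326
i = 1.07825326 − 1, so the required nominal rate is 783 basis points.

783 basis points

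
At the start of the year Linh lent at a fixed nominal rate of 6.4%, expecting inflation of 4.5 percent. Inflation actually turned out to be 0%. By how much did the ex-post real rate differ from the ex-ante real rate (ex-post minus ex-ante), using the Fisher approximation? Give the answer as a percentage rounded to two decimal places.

4.50%

Ex-ante: 6.4% − 4.5% = 1.900%
Ex-post: 6.4% − 0% = 6.400%
Difference (ex-post − ex-ante) = 4.5000% → 4.50%.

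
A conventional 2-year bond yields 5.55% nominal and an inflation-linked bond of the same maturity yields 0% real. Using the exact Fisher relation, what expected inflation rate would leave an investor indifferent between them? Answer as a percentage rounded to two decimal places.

(1 + π) = (1 + i)/(1 + r) = 1.05550 / 1.00000 = 1.055500
Break-even inflation = 1.055500 − 1 → 5.55%.

5.55%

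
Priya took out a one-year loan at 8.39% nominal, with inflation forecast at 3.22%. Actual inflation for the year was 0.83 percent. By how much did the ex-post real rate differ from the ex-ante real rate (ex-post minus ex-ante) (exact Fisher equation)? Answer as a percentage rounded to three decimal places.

Ex-ante: (1 + 0.0839)/(1 + 0.0322) − 1 = 5.0087%
Ex-post: (1 + 0.0839)/(1 + 0.0083) − 1 = 7.4978%
Difference (ex-post − ex-ante) = 2.4890% → 2.489%.

2.489%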